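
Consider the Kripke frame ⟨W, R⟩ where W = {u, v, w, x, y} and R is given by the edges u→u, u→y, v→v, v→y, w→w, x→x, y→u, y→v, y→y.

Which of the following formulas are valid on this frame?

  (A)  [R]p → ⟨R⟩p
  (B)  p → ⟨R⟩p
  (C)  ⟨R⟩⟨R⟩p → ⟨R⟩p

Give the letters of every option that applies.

A, B

R is reflexive: each world relates to itself.
R is not transitive: u R y and y R v but not u R v.
R is serial: every world has an R-successor.
(A) [R]p → ⟨R⟩p is axiom D; it is valid on a frame exactly when R is serial. R is serial, so valid.
(B) p → ⟨R⟩p is the dual of axiom T, which corresponds to reflexivity. R is reflexive — valid.
(C) ⟨R⟩⟨R⟩p → ⟨R⟩p (the dual of axiom 4) characterises the transitive frames. R is not transitive — not valid.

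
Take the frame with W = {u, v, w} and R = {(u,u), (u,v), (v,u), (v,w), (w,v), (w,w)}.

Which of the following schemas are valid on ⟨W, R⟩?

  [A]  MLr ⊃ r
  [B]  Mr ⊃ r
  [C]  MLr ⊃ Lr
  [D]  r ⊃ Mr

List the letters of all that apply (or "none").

R is not reflexive: not v R v.
R is symmetric: every R-edge is matched by its reverse.
R is not euclidean: v R u and v R w but not u R w.
R is not a subset of the identity: u R v with u ≠ v.
(A) the dual of axiom B: valid iff R is symmetric. R is symmetric — valid.
(B) Mr ⊃ r (the converse of T) corresponds to R being a subset of the identity. Here R ⊄ identity, so not valid.
(C) MLr ⊃ Lr is the dual of axiom 5, which corresponds to the euclidean property. R is not euclidean — not valid.
(D) r ⊃ Mr is the dual of axiom T, which corresponds to reflexivity. R is not reflexive — not valid.

A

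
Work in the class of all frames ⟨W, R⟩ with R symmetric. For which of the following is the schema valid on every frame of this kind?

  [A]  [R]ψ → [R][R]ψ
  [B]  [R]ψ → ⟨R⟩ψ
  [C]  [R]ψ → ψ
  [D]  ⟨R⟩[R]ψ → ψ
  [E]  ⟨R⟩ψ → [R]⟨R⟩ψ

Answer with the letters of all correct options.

(A) [R]ψ → [R][R]ψ (axiom 4) characterises the transitive frames. Such an R need not be transitive — not valid.
(B) axiom D: valid iff R is serial. Such an R need not be serial — not valid.
(C) [R]ψ → ψ is axiom T, which corresponds to reflexivity. Such an R need not be reflexive — not valid.
(D) ⟨R⟩[R]ψ → ψ is the dual of axiom B, which corresponds to symmetry. Every such R is symmetric — valid.
(E) ⟨R⟩ψ → [R]⟨R⟩ψ is axiom 5, which corresponds to the euclidean property. Such an R need not be euclidean — not valid.

D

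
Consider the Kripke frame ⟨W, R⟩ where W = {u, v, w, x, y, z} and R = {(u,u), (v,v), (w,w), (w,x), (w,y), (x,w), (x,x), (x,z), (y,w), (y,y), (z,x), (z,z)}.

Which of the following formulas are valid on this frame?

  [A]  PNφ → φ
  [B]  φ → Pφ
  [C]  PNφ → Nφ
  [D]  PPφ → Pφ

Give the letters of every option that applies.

A, B

R is reflexive: each world relates to itself.
R is symmetric: every R-edge is matched by its reverse.
R is not transitive: w R x and x R z but not w R z.
R is not euclidean: w R x and w R y but not x R y.
(A) PNφ → φ (the dual of axiom B) characterises the symmetric frames. R is symmetric — valid.
(B) φ → Pφ is the dual of axiom T; it is valid on a frame exactly when R is reflexive. R is reflexive, so valid.
(C) PNφ → Nφ (the dual of axiom 5) characterises the euclidean frames. R is not euclidean — not valid.
(D) PPφ → Pφ is the dual of axiom 4, which corresponds to transitivity. R is not transitive — not valid.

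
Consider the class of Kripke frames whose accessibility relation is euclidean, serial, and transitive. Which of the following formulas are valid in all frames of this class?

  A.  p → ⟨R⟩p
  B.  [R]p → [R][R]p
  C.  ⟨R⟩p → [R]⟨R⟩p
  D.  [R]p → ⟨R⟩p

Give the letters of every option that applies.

B, C, D

(A) p → ⟨R⟩p (the dual of axiom T) characterises the reflexive frames. Such an R need not be reflexive — not valid.
(B) [R]p → [R][R]p is axiom 4, which corresponds to transitivity. Every such R is transitive — valid.
(C) ⟨R⟩p → [R]⟨R⟩p (axiom 5) characterises the euclidean frames. Every such R is euclidean — valid.
(D) [R]p → ⟨R⟩p (axiom D) characterises the serial frames. Every such R is serial — valid.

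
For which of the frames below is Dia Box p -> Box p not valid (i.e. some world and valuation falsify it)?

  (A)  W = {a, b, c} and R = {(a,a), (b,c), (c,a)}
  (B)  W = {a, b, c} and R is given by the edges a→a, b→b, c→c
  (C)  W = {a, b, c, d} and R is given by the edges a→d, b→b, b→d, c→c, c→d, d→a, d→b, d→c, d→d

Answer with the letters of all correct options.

A, C

The schema Dia Box p -> Box p is the dual of axiom 5; it is valid on a frame iff R is euclidean.
(A) R is not euclidean (b R c and b R c but not c R c), so the schema fails here.
(B) R is euclidean (any two R-successors of the same world are R-related), so the schema is valid here.
(C) R is not euclidean (d R a and d R b but not a R b), so the schema fails here.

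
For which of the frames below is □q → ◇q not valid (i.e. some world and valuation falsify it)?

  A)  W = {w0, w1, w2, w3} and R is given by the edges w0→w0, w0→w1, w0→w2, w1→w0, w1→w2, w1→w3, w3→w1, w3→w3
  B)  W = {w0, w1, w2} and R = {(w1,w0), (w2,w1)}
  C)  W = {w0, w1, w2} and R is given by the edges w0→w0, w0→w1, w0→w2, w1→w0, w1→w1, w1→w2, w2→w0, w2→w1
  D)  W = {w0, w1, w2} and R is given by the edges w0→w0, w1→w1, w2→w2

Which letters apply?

The schema □q → ◇q is axiom D; it is valid on a frame iff R is serial.
(A) R is not serial (w2 has no R-successor), so the schema fails here.
(B) R is not serial (w0 has no R-successor), so the schema fails here.
(C) R is serial (every world has an R-successor), so the schema is valid here.
(D) R is serial (every world has an R-successor), so the schema is valid here.

A, B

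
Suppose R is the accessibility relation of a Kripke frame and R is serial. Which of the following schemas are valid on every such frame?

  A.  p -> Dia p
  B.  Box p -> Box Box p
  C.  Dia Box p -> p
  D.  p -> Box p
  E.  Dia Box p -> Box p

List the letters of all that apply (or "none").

none

(A) p -> Dia p is the dual of axiom T, which corresponds to reflexivity. Such an R need not be reflexive — not valid.
(B) Box p -> Box Box p is axiom 4; it is valid on a frame exactly when R is transitive. Such an R need not be transitive, so not valid.
(C) the dual of axiom B: valid iff R is symmetric. Such an R need not be symmetric — not valid.
(D) p -> Box p is equivalent to ◇p→p; it holds exactly when R ⊆ identity. Such an R need not be a subset of the identity — not valid.
(E) the dual of axiom 5: valid iff R is euclidean. Such an R need not be euclidean — not valid.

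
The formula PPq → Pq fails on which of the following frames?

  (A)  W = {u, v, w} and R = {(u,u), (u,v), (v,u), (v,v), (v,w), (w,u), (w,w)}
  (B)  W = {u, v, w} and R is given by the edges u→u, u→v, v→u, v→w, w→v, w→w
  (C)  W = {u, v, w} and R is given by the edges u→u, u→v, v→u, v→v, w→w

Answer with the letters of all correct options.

A, B

The schema PPq → Pq is the dual of axiom 4; it is valid on a frame iff R is transitive.
(A) R is not transitive (u R v and v R w but not u R w), so the schema fails here.
(B) R is not transitive (u R v and v R w but not u R w), so the schema fails here.
(C) R is transitive (R is closed under composition), so the schema is valid here.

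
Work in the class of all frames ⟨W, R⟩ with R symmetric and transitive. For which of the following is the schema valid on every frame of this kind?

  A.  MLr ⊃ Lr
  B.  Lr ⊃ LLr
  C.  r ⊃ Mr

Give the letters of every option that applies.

A, B

A symmetric transitive relation is euclidean (uRv and uRw give vRu by symmetry, then vRw by transitivity).
(A) MLr ⊃ Lr is the dual of axiom 5; it is valid on a frame exactly when R is euclidean. Every such R is euclidean, so valid.
(B) Lr ⊃ LLr is axiom 4, which corresponds to transitivity. Every such R is transitive — valid.
(C) r ⊃ Mr is the dual of axiom T; it is valid on a frame exactly when R is reflexive. Such an R need not be reflexive, so not valid.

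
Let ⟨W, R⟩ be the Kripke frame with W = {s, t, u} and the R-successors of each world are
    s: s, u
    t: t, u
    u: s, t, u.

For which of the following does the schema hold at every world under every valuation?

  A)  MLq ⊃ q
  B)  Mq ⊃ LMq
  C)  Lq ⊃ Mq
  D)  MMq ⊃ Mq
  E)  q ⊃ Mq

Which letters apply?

A, C, E

R is reflexive: each world relates to itself.
R is symmetric: every R-edge is matched by its reverse.
R is not transitive: s R u and u R t but not s R t.
R is not euclidean: u R s and u R t but not s R t.
R is serial: every world has an R-successor.
(A) MLq ⊃ q (the dual of axiom B) characterises the symmetric frames. R is symmetric — valid.
(B) Mq ⊃ LMq is axiom 5; it is valid on a frame exactly when R is euclidean. R is not euclidean, so not valid.
(C) Lq ⊃ Mq is axiom D; it is valid on a frame exactly when R is serial. R is serial, so valid.
(D) MMq ⊃ Mq is the dual of axiom 4; it is valid on a frame exactly when R is transitive. R is not transitive, so not valid.
(E) q ⊃ Mq (the dual of axiom T) characterises the reflexive frames. R is reflexive — valid.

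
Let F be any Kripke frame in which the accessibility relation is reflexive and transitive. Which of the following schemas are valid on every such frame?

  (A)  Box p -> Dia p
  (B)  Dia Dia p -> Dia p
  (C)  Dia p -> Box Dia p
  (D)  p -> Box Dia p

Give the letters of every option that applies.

A, B

Reflexive relations are serial.
(A) Box p -> Dia p is axiom D, which corresponds to seriality. Every such R is serial — valid.
(B) Dia Dia p -> Dia p is the dual of axiom 4; it is valid on a frame exactly when R is transitive. Every such R is transitive, so valid.
(C) Dia p -> Box Dia p is axiom 5, which corresponds to the euclidean property. Such an R need not be euclidean — not valid.
(D) p -> Box Dia p is axiom B; it is valid on a frame exactly when R is symmetric. Such an R need not be symmetric, so not valid.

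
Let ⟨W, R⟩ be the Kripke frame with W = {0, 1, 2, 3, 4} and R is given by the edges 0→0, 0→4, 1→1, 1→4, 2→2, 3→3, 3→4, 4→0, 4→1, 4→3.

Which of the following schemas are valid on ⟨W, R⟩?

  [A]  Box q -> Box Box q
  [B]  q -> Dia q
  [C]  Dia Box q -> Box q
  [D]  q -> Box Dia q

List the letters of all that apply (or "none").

D

R is not reflexive: not 4 R 4.
R is symmetric: every R-edge is matched by its reverse.
R is not transitive: 0 R 4 and 4 R 1 but not 0 R 1.
R is not euclidean: 4 R 0 and 4 R 1 but not 0 R 1.
(A) Box q -> Box Box q is axiom 4; it is valid on a frame exactly when R is transitive. R is not transitive, so not valid.
(B) q -> Dia q (the dual of axiom T) characterises the reflexive frames. R is not reflexive — not valid.
(C) Dia Box q -> Box q is the dual of axiom 5, which corresponds to the euclidean property. R is not euclidean — not valid.
(D) q -> Box Dia q is axiom B, which corresponds to symmetry. R is symmetric — valid.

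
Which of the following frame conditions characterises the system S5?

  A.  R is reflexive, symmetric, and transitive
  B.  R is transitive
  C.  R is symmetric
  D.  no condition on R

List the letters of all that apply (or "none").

(A) S5 is sound and complete for exactly this class.
(B) this class determines K4, not S5.
(C) this class determines KB, not S5.
(D) this class determines K, not S5.

A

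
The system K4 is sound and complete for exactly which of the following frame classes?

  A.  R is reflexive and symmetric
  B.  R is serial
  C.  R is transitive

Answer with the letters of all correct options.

(A) this class determines B (= KTB), not K4.
(B) this class determines D, not K4.
(C) K4 is sound and complete for exactly this class.

C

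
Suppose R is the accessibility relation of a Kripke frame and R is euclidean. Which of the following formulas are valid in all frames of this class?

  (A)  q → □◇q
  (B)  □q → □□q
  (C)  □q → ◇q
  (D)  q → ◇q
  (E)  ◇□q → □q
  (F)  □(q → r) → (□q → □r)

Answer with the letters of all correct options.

E, F

(A) q → □◇q is axiom B; it is valid on a frame exactly when R is symmetric. Such an R need not be symmetric, so not valid.
(B) □q → □□q (axiom 4) characterises the transitive frames. Such an R need not be transitive — not valid.
(C) axiom D: valid iff R is serial. Such an R need not be serial — not valid.
(D) q → ◇q is the dual of axiom T; it is valid on a frame exactly when R is reflexive. Such an R need not be reflexive, so not valid.
(E) ◇□q → □q is the dual of axiom 5, which corresponds to the euclidean property. Every such R is euclidean — valid.
(F) □(q → r) → (□q → □r) is axiom K, valid on every Kripke frame — valid.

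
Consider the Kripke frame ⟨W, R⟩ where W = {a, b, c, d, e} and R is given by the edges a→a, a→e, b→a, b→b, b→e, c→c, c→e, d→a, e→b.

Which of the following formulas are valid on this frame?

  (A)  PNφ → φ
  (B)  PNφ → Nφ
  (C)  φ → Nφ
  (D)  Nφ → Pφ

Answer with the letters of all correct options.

D

R is not symmetric: a R e but not e R a.
R is not euclidean: a R e and a R a but not e R a.
R is serial: every world has an R-successor.
R is not a subset of the identity: a R e with a ≠ e.
(A) PNφ → φ is the dual of axiom B, which corresponds to symmetry. R is not symmetric — not valid.
(B) PNφ → Nφ is the dual of axiom 5; it is valid on a frame exactly when R is euclidean. R is not euclidean, so not valid.
(C) φ → Nφ is valid only on frames where every R-edge is a self-loop. Here R ⊄ identity — not valid.
(D) axiom D: valid iff R is serial. R is serial — valid.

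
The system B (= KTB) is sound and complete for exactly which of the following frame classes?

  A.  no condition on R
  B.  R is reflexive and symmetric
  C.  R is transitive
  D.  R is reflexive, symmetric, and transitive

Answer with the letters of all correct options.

B

(A) this class determines K, not B (= KTB).
(B) B (= KTB) is sound and complete for exactly this class.
(C) this class determines K4, not B (= KTB).
(D) this class determines S5, not B (= KTB).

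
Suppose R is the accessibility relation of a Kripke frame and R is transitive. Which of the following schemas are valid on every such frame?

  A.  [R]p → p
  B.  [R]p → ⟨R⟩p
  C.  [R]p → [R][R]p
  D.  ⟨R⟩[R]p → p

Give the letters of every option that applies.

C

(A) [R]p → p (axiom T) characterises the reflexive frames. Such an R need not be reflexive — not valid.
(B) [R]p → ⟨R⟩p is axiom D, which corresponds to seriality. Such an R need not be serial — not valid.
(C) axiom 4: valid iff R is transitive. Every such R is transitive — valid.
(D) the dual of axiom B: valid iff R is symmetric. Such an R need not be symmetric — not valid.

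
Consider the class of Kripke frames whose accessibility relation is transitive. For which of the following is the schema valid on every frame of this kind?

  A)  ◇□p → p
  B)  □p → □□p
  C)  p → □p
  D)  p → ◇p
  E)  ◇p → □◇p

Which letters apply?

B

(A) the dual of axiom B: valid iff R is symmetric. Such an R need not be symmetric — not valid.
(B) □p → □□p is axiom 4, which corresponds to transitivity. Every such R is transitive — valid.
(C) p → □p is equivalent to ◇p→p; it holds exactly when R ⊆ identity. Such an R need not be a subset of the identity — not valid.
(D) p → ◇p (the dual of axiom T) characterises the reflexive frames. Such an R need not be reflexive — not valid.
(E) axiom 5: valid iff R is euclidean. Such an R need not be euclidean — not valid.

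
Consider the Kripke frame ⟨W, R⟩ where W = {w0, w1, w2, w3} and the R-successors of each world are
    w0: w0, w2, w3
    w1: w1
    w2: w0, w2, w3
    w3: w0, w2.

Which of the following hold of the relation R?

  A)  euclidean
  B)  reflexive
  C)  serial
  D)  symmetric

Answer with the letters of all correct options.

(A) not euclidean: w0 R w3 and w0 R w3 but not w3 R w3.
(B) not reflexive: not w3 R w3.
(C) serial: every world has an R-successor.
(D) symmetric: every R-edge is matched by its reverse.

C, D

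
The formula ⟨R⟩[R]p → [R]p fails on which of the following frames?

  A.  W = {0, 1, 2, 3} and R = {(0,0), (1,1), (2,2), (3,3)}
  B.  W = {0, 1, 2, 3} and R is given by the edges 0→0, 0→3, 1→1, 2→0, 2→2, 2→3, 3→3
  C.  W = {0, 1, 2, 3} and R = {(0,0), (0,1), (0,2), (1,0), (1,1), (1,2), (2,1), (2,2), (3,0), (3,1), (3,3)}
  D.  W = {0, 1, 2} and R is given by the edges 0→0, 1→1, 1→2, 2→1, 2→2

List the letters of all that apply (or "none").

B, C

The schema ⟨R⟩[R]p → [R]p is the dual of axiom 5; it is valid on a frame iff R is euclidean.
(A) R is euclidean (any two R-successors of the same world are R-related), so the schema is valid here.
(B) R is not euclidean (0 R 3 and 0 R 0 but not 3 R 0), so the schema fails here.
(C) R is not euclidean (0 R 2 and 0 R 0 but not 2 R 0), so the schema fails here.
(D) R is euclidean (any two R-successors of the same world are R-related), so the schema is valid here.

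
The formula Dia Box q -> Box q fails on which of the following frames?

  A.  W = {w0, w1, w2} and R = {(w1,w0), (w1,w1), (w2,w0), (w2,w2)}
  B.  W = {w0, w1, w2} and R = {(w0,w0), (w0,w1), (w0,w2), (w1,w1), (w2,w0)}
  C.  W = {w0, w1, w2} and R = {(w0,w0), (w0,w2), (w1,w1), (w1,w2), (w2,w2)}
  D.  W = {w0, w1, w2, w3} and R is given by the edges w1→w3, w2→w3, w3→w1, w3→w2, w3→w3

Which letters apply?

The schema Dia Box q -> Box q is the dual of axiom 5; it is valid on a frame iff R is euclidean.
(A) R is not euclidean (w1 R w0 and w1 R w1 but not w0 R w1), so the schema fails here.
(B) R is not euclidean (w0 R w1 and w0 R w0 but not w1 R w0), so the schema fails here.
(C) R is not euclidean (w0 R w2 and w0 R w0 but not w2 R w0), so the schema fails here.
(D) R is not euclidean (w3 R w1 and w3 R w2 but not w1 R w2), so the schema fails here.

A, B, C, D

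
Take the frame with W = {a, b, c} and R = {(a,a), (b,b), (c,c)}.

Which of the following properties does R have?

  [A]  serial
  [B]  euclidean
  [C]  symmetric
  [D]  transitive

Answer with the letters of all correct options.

(A) serial: every world has an R-successor.
(B) euclidean: any two R-successors of the same world are R-related.
(C) symmetric: every R-edge is matched by its reverse.
(D) transitive: R is closed under composition.

A, B, C, D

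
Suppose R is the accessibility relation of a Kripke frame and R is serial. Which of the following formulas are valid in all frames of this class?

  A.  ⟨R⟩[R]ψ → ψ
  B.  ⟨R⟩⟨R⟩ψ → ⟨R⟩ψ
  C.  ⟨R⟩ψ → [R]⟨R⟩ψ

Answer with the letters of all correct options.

(A) the dual of axiom B: valid iff R is symmetric. Such an R need not be symmetric — not valid.
(B) the dual of axiom 4: valid iff R is transitive. Such an R need not be transitive — not valid.
(C) axiom 5: valid iff R is euclidean. Such an R need not be euclidean — not valid.

none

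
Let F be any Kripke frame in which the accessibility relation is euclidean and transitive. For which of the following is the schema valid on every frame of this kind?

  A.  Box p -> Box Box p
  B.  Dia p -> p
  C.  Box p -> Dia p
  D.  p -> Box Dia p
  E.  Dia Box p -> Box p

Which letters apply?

A, E

(A) Box p -> Box Box p is axiom 4; it is valid on a frame exactly when R is transitive. Every such R is transitive, so valid.
(B) Dia p -> p is the converse of T; it holds exactly when R ⊆ identity. Such an R need not be a subset of the identity — not valid.
(C) axiom D: valid iff R is serial. Such an R need not be serial — not valid.
(D) p -> Box Dia p is axiom B, which corresponds to symmetry. Such an R need not be symmetric — not valid.
(E) Dia Box p -> Box p (the dual of axiom 5) characterises the euclidean frames. Every such R is euclidean — valid.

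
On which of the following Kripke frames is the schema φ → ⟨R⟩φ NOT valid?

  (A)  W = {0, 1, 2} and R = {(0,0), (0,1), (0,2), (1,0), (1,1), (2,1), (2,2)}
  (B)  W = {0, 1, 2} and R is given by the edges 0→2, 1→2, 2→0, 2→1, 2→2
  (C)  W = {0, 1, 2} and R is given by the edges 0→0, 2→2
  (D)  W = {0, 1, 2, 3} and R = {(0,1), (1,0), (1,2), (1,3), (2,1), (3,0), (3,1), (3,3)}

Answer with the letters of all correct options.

B, C, D

The schema φ → ⟨R⟩φ is the dual of axiom T; it is valid on a frame iff R is reflexive.
(A) R is reflexive (each world relates to itself), so the schema is valid here.
(B) R is not reflexive (not 0 R 0), so the schema fails here.
(C) R is not reflexive (not 1 R 1), so the schema fails here.
(D) R is not reflexive (not 0 R 0), so the schema fails here.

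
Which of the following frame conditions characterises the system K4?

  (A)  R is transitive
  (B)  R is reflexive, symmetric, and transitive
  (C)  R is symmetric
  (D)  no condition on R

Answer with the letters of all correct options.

(A) K4 is sound and complete for exactly this class.
(B) this class determines S5, not K4.
(C) this class determines KB, not K4.
(D) this class determines K, not K4.

A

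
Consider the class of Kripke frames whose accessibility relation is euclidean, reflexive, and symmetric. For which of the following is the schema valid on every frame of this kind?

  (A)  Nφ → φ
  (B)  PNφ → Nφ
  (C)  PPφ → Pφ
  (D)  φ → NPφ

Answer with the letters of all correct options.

A, B, C, D

A relation that is euclidean, reflexive, and symmetric is also serial and transitive.
(A) Nφ → φ is axiom T, which corresponds to reflexivity. Every such R is reflexive — valid.
(B) PNφ → Nφ is the dual of axiom 5, which corresponds to the euclidean property. Every such R is euclidean — valid.
(C) PPφ → Pφ is the dual of axiom 4, which corresponds to transitivity. Every such R is transitive — valid.
(D) axiom B: valid iff R is symmetric. Every such R is symmetric — valid.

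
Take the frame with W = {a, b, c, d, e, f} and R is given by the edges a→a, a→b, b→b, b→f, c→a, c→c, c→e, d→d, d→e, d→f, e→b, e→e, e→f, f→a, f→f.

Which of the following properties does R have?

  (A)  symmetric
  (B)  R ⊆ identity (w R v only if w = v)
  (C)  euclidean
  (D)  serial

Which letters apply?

D

(A) not symmetric: a R b but not b R a.
(B) not ⊆ identity: a R b with a ≠ b.
(C) not euclidean: a R b and a R a but not b R a.
(D) serial: every world has an R-successor.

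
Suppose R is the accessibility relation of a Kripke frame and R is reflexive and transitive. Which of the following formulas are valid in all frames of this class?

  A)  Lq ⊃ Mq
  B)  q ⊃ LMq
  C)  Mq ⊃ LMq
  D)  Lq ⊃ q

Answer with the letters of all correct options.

A, D

Reflexive relations are serial.
(A) Lq ⊃ Mq is axiom D; it is valid on a frame exactly when R is serial. Every such R is serial, so valid.
(B) q ⊃ LMq is axiom B; it is valid on a frame exactly when R is symmetric. Such an R need not be symmetric, so not valid.
(C) Mq ⊃ LMq is axiom 5, which corresponds to the euclidean property. Such an R need not be euclidean — not valid.
(D) axiom T: valid iff R is reflexive. Every such R is reflexive — valid.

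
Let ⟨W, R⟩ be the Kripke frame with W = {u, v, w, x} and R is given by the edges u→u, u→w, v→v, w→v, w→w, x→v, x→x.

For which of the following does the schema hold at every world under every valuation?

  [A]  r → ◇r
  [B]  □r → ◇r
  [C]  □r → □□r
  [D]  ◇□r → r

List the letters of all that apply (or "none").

A, B

R is reflexive: each world relates to itself.
R is not symmetric: u R w but not w R u.
R is not transitive: u R w and w R v but not u R v.
R is serial: every world has an R-successor.
(A) r → ◇r (the dual of axiom T) characterises the reflexive frames. R is reflexive — valid.
(B) □r → ◇r is axiom D; it is valid on a frame exactly when R is serial. R is serial, so valid.
(C) □r → □□r (axiom 4) characterises the transitive frames. R is not transitive — not valid.
(D) ◇□r → r is the dual of axiom B, which corresponds to symmetry. R is not symmetric — not valid.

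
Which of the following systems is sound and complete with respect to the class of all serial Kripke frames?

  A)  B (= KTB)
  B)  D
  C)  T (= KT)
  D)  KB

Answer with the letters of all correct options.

(A) B (= KTB) is determined by the class of reflexive and symmetric frames.
(B) D is determined by exactly this class.
(C) T (= KT) is determined by the class of reflexive frames.
(D) KB is determined by the class of symmetric frames.

B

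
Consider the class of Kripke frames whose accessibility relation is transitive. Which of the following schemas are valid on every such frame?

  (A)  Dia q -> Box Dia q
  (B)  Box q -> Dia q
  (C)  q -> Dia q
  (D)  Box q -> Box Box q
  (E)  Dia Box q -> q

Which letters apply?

D

(A) Dia q -> Box Dia q is axiom 5, which corresponds to the euclidean property. Such an R need not be euclidean — not valid.
(B) Box q -> Dia q (axiom D) characterises the serial frames. Such an R need not be serial — not valid.
(C) the dual of axiom T: valid iff R is reflexive. Such an R need not be reflexive — not valid.
(D) Box q -> Box Box q (axiom 4) characterises the transitive frames. Every such R is transitive — valid.
(E) Dia Box q -> q is the dual of axiom B; it is valid on a frame exactly when R is symmetric. Such an R need not be symmetric, so not valid.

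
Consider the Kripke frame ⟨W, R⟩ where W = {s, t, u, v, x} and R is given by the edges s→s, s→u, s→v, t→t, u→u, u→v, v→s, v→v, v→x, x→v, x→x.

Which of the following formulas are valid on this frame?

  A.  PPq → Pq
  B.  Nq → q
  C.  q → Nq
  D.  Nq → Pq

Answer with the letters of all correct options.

R is reflexive: each world relates to itself.
R is not transitive: s R v and v R x but not s R x.
R is serial: every world has an R-successor.
R is not a subset of the identity: s R u with s ≠ u.
(A) the dual of axiom 4: valid iff R is transitive. R is not transitive — not valid.
(B) axiom T: valid iff R is reflexive. R is reflexive — valid.
(C) q → Nq (equivalent to ◇p→p) corresponds to R being a subset of the identity. Here R ⊄ identity, so not valid.
(D) Nq → Pq is axiom D, which corresponds to seriality. R is serial — valid.

B, D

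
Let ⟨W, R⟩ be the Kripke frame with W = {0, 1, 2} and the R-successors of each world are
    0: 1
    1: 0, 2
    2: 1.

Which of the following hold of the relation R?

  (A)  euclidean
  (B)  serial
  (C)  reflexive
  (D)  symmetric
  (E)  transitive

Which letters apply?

B, D

(A) not euclidean: 1 R 0 and 1 R 2 but not 0 R 2.
(B) serial: every world has an R-successor.
(C) not reflexive: not 0 R 0.
(D) symmetric: every R-edge is matched by its reverse.
(E) not transitive: 0 R 1 and 1 R 0 but not 0 R 0.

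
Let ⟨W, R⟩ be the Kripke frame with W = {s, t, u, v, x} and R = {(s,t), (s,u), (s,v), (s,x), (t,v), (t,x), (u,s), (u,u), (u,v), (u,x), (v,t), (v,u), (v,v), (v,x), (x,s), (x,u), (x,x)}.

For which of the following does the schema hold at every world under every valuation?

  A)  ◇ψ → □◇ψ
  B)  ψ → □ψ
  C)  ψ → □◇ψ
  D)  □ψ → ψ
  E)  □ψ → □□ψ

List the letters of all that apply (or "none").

none

R is not reflexive: not s R s.
R is not symmetric: s R t but not t R s.
R is not transitive: s R u and u R s but not s R s.
R is not euclidean: s R t and s R u but not t R u.
R is not a subset of the identity: s R t with s ≠ t.
(A) axiom 5: valid iff R is euclidean. R is not euclidean — not valid.
(B) ψ → □ψ is valid only on frames where every R-edge is a self-loop. Here R ⊄ identity — not valid.
(C) ψ → □◇ψ (axiom B) characterises the symmetric frames. R is not symmetric — not valid.
(D) □ψ → ψ is axiom T, which corresponds to reflexivity. R is not reflexive — not valid.
(E) □ψ → □□ψ is axiom 4; it is valid on a frame exactly when R is transitive. R is not transitive, so not valid.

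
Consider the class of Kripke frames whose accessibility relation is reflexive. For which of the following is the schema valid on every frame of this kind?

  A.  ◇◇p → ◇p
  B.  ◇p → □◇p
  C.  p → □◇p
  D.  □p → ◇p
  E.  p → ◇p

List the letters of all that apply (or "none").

A reflexive relation is serial.
(A) the dual of axiom 4: valid iff R is transitive. Such an R need not be transitive — not valid.
(B) ◇p → □◇p (axiom 5) characterises the euclidean frames. Such an R need not be euclidean — not valid.
(C) axiom B: valid iff R is symmetric. Such an R need not be symmetric — not valid.
(D) axiom D: valid iff R is serial. Every such R is serial — valid.
(E) the dual of axiom T: valid iff R is reflexive. Every such R is reflexive — valid.

D, E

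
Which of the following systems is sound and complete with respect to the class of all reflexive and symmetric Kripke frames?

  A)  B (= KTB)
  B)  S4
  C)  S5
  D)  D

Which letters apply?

A

(A) B (= KTB) is determined by exactly this class.
(B) S4 is determined by the class of reflexive and transitive frames.
(C) S5 is determined by the class of reflexive, symmetric, and transitive frames.
(D) D is determined by the class of serial frames.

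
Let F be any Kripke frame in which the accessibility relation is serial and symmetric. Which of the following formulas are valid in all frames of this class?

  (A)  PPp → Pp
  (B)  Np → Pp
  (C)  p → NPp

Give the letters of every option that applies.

(A) the dual of axiom 4: valid iff R is transitive. Such an R need not be transitive — not valid.
(B) Np → Pp is axiom D; it is valid on a frame exactly when R is serial. Every such R is serial, so valid.
(C) p → NPp is axiom B, which corresponds to symmetry. Every such R is symmetric — valid.

B, C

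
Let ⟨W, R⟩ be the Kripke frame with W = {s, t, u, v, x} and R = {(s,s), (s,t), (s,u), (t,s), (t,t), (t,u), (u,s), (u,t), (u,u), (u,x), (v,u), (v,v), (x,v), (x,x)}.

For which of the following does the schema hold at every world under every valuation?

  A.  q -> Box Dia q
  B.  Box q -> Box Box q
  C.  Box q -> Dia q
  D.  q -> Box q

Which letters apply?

R is not symmetric: u R x but not x R u.
R is not transitive: s R u and u R x but not s R x.
R is serial: every world has an R-successor.
R is not a subset of the identity: s R t with s ≠ t.
(A) q -> Box Dia q is axiom B, which corresponds to symmetry. R is not symmetric — not valid.
(B) axiom 4: valid iff R is transitive. R is not transitive — not valid.
(C) axiom D: valid iff R is serial. R is serial — valid.
(D) q -> Box q (equivalent to ◇p→p) corresponds to R being a subset of the identity. Here R ⊄ identity, so not valid.

C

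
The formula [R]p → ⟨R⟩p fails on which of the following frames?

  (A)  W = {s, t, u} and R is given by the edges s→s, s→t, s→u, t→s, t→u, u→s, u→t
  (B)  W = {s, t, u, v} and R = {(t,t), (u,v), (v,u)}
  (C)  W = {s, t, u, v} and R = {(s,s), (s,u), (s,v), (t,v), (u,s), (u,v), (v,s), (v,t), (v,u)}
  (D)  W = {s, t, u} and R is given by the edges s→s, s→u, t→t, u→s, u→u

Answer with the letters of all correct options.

The schema [R]p → ⟨R⟩p is axiom D; it is valid on a frame iff R is serial.
(A) R is serial (every world has an R-successor), so the schema is valid here.
(B) R is not serial (s has no R-successor), so the schema fails here.
(C) R is serial (every world has an R-successor), so the schema is valid here.
(D) R is serial (every world has an R-successor), so the schema is valid here.

B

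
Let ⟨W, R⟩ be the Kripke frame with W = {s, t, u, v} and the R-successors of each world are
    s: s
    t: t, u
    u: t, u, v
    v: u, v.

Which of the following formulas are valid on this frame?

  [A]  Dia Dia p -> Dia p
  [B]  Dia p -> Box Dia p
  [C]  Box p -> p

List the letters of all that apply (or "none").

C

R is reflexive: each world relates to itself.
R is not transitive: t R u and u R v but not t R v.
R is not euclidean: u R t and u R v but not t R v.
(A) Dia Dia p -> Dia p is the dual of axiom 4, which corresponds to transitivity. R is not transitive — not valid.
(B) Dia p -> Box Dia p is axiom 5; it is valid on a frame exactly when R is euclidean. R is not euclidean, so not valid.
(C) axiom T: valid iff R is reflexive. R is reflexive — valid.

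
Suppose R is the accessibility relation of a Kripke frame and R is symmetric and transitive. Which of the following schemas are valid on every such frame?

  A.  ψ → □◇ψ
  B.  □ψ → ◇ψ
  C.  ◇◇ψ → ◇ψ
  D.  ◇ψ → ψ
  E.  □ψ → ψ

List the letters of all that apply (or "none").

A symmetric transitive relation is euclidean (uRv and uRw give vRu by symmetry, then vRw by transitivity).
(A) ψ → □◇ψ (axiom B) characterises the symmetric frames. Every such R is symmetric — valid.
(B) □ψ → ◇ψ is axiom D, which corresponds to seriality. Such an R need not be serial — not valid.
(C) the dual of axiom 4: valid iff R is transitive. Every such R is transitive — valid.
(D) ◇ψ → ψ is the converse of T; it holds exactly when R ⊆ identity. Such an R need not be a subset of the identity — not valid.
(E) □ψ → ψ (axiom T) characterises the reflexive frames. Such an R need not be reflexive — not valid.

A, C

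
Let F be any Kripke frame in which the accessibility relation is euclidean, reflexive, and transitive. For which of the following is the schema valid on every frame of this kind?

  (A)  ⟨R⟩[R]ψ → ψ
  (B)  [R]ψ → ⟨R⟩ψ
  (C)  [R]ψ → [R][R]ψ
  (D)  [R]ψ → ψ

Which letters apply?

A relation that is euclidean, reflexive, and transitive is also serial and symmetric.
(A) ⟨R⟩[R]ψ → ψ (the dual of axiom B) characterises the symmetric frames. Every such R is symmetric — valid.
(B) [R]ψ → ⟨R⟩ψ (axiom D) characterises the serial frames. Every such R is serial — valid.
(C) [R]ψ → [R][R]ψ is axiom 4, which corresponds to transitivity. Every such R is transitive — valid.
(D) axiom T: valid iff R is reflexive. Every such R is reflexive — valid.

A, B, C, D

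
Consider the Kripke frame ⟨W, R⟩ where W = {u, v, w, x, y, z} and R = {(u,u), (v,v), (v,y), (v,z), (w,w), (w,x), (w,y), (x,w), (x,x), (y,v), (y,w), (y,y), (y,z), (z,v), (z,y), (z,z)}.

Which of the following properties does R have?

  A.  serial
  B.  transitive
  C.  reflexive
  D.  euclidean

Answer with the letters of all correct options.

A, C

(A) serial: every world has an R-successor.
(B) not transitive: v R y and y R w but not v R w.
(C) reflexive: each world relates to itself.
(D) not euclidean: w R x and w R y but not x R y.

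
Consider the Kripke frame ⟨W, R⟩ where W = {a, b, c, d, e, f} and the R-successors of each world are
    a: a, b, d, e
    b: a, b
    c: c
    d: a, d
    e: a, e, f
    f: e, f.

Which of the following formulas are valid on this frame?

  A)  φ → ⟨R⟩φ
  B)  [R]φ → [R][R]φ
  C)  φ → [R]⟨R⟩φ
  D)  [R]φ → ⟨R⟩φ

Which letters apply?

R is reflexive: each world relates to itself.
R is symmetric: every R-edge is matched by its reverse.
R is not transitive: a R e and e R f but not a R f.
R is serial: every world has an R-successor.
(A) φ → ⟨R⟩φ is the dual of axiom T; it is valid on a frame exactly when R is reflexive. R is reflexive, so valid.
(B) [R]φ → [R][R]φ is axiom 4; it is valid on a frame exactly when R is transitive. R is not transitive, so not valid.
(C) φ → [R]⟨R⟩φ is axiom B; it is valid on a frame exactly when R is symmetric. R is symmetric, so valid.
(D) [R]φ → ⟨R⟩φ is axiom D; it is valid on a frame exactly when R is serial. R is serial, so valid.

A, C, D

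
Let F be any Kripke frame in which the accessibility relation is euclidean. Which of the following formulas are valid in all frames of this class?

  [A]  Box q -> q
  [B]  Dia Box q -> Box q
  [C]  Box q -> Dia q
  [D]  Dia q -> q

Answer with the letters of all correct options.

B

(A) Box q -> q is axiom T; it is valid on a frame exactly when R is reflexive. Such an R need not be reflexive, so not valid.
(B) Dia Box q -> Box q is the dual of axiom 5; it is valid on a frame exactly when R is euclidean. Every such R is euclidean, so valid.
(C) axiom D: valid iff R is serial. Such an R need not be serial — not valid.
(D) Dia q -> q is valid only on frames where every R-edge is a self-loop. Such an R need not be a subset of the identity — not valid.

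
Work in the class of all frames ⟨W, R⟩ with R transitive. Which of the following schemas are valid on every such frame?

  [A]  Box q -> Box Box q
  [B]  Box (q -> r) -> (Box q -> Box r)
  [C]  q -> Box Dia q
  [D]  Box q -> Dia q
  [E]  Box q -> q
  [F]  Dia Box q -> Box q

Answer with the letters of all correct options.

(A) Box q -> Box Box q (axiom 4) characterises the transitive frames. Every such R is transitive — valid.
(B) Box (q -> r) -> (Box q -> Box r) is axiom K, valid on every Kripke frame — valid.
(C) q -> Box Dia q is axiom B, which corresponds to symmetry. Such an R need not be symmetric — not valid.
(D) axiom D: valid iff R is serial. Such an R need not be serial — not valid.
(E) Box q -> q (axiom T) characterises the reflexive frames. Such an R need not be reflexive — not valid.
(F) Dia Box q -> Box q is the dual of axiom 5; it is valid on a frame exactly when R is euclidean. Such an R need not be euclidean, so not valid.

A, B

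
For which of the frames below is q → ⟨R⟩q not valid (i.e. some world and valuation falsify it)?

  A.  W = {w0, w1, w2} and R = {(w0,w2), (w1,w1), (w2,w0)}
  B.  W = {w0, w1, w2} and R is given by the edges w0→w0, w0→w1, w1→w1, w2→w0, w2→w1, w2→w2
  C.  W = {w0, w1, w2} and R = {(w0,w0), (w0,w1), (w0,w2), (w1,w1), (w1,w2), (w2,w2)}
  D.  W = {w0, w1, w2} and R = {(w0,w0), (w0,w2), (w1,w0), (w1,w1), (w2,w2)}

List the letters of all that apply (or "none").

A

The schema q → ⟨R⟩q is the dual of axiom T; it is valid on a frame iff R is reflexive.
(A) R is not reflexive (not w0 R w0), so the schema fails here.
(B) R is reflexive (each world relates to itself), so the schema is valid here.
(C) R is reflexive (each world relates to itself), so the schema is valid here.
(D) R is reflexive (each world relates to itself), so the schema is valid here.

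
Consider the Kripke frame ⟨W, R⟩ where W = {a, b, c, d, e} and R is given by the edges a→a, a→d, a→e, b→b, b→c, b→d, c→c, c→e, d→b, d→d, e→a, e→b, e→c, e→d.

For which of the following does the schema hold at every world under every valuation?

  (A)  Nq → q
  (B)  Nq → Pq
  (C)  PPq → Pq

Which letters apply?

B

R is not reflexive: not e R e.
R is not transitive: a R d and d R b but not a R b.
R is serial: every world has an R-successor.
(A) Nq → q is axiom T, which corresponds to reflexivity. R is not reflexive — not valid.
(B) Nq → Pq is axiom D, which corresponds to seriality. R is serial — valid.
(C) PPq → Pq is the dual of axiom 4, which corresponds to transitivity. R is not transitive — not valid.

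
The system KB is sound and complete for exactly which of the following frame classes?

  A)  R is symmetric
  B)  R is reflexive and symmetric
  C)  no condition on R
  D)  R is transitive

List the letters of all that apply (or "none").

A

(A) KB is sound and complete for exactly this class.
(B) this class determines B (= KTB), not KB.
(C) this class determines K, not KB.
(D) this class determines K4, not KB.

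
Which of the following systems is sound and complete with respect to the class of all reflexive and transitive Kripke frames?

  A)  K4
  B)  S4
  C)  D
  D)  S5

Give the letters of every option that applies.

B

(A) K4 is determined by the class of transitive frames.
(B) S4 is determined by exactly this class.
(C) D is determined by the class of serial frames.
(D) S5 is determined by the class of reflexive, symmetric, and transitive frames.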